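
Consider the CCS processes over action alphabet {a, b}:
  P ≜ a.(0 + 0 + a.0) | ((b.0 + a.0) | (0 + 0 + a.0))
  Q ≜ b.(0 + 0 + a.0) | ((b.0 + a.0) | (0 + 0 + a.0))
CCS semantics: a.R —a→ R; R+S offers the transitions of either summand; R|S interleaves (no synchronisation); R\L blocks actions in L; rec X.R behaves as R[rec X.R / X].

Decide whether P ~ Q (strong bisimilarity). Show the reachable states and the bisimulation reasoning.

P ≁ Q

LTS(P): 12 reachable states
  m0 = a.(0 + 0 + a.0) | ((b.0 + a.0) | (0 + 0 + a.0)) :: --a--▸ m1, --a--▸ m2, --a--▸ m3, --b--▸ m3
  m1 = (0 + 0 + a.0) | ((b.0 + a.0) | (0 + 0 + a.0)) :: --a--▸ m4, --a--▸ m5, --a--▸ m6, --b--▸ m5
  m2 = a.(0 + 0 + a.0) | ((b.0 + a.0) | 0) :: --a--▸ m4, --a--▸ m7, --b--▸ m7
  m3 = a.(0 + 0 + a.0) | (0 | (0 + 0 + a.0)) :: --a--▸ m5, --a--▸ m7
  m4 = (0 + 0 + a.0) | ((b.0 + a.0) | 0) :: --a--▸ m8, --a--▸ m9, --b--▸ m8
  m5 = (0 + 0 + a.0) | (0 | (0 + 0 + a.0)) :: --a--▸ m10, --a--▸ m8
  m6 = 0 | ((b.0 + a.0) | (0 + 0 + a.0)) :: --a--▸ m10, --a--▸ m9, --b--▸ m10
  m7 = a.(0 + 0 + a.0) | (0 | 0) :: --a--▸ m8
  m8 = (0 + 0 + a.0) | (0 | 0) :: --a--▸ m11
  m9 = 0 | ((b.0 + a.0) | 0) :: --a--▸ m11, --b--▸ m11
  m10 = 0 | (0 | (0 + 0 + a.0)) :: --a--▸ m11
  m11 = 0 | (0 | 0) :: ∅
LTS(Q): 12 reachable states
  n0 = b.(0 + 0 + a.0) | ((b.0 + a.0) | (0 + 0 + a.0)) :: --a--▸ n1, --a--▸ n2, --b--▸ n2, --b--▸ n3
  n1 = b.(0 + 0 + a.0) | ((b.0 + a.0) | 0) :: --a--▸ n4, --b--▸ n4, --b--▸ n5
  n2 = b.(0 + 0 + a.0) | (0 | (0 + 0 + a.0)) :: --a--▸ n4, --b--▸ n6
  n3 = (0 + 0 + a.0) | ((b.0 + a.0) | (0 + 0 + a.0)) :: --a--▸ n5, --a--▸ n6, --a--▸ n7, --b--▸ n6
  n4 = b.(0 + 0 + a.0) | (0 | 0) :: --b--▸ n8
  n5 = (0 + 0 + a.0) | ((b.0 + a.0) | 0) :: --a--▸ n8, --a--▸ n9, --b--▸ n8
  n6 = (0 + 0 + a.0) | (0 | (0 + 0 + a.0)) :: --a--▸ n10, --a--▸ n8
  n7 = 0 | ((b.0 + a.0) | (0 + 0 + a.0)) :: --a--▸ n10, --a--▸ n9, --b--▸ n10
  n8 = (0 + 0 + a.0) | (0 | 0) :: --a--▸ n11
  n9 = 0 | ((b.0 + a.0) | 0) :: --a--▸ n11, --b--▸ n11
  n10 = 0 | (0 | (0 + 0 + a.0)) :: --a--▸ n11
  n11 = 0 | (0 | 0) :: ∅
Bisimilarity quotient blocks:
  B0 = {m0}
  B1 = {m3}
  B2 = {m5, m7, n6}
  B3 = {m10, m8, n10, n8}
  B4 = {m11, n11}
  B5 = {m1, m2, n3}
  B6 = {m4, m6, n5, n7}
  B7 = {m9, n9}
  B8 = {n0}
  B9 = {n2}
  B10 = {n4}
  B11 = {n1}
m0 ∈ B0, n0 ∈ B8 → different blocks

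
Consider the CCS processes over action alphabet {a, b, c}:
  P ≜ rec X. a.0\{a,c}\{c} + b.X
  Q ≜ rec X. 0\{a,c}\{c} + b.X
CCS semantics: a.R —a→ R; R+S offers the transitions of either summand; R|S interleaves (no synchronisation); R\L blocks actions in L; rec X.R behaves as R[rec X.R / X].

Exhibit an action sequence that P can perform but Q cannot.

a

Reachable graph of P (2 states):
  p0 = rec X. a.0\{a,c}\{c} + b.X ⊢ ··a··> p1, ··b··> p0
  p1 = 0\{a,c}\{c} ⊢ (no moves)
Reachable graph of Q (1 states):
  q0 = rec X. 0\{a,c}\{c} + b.X ⊢ ··b··> q0
Executing a from P (initial set {p0}):
  step 1 (a): {p1}
  — P admits the full trace.
Executing a from Q (initial set {q0}):
  step 1 (a): ∅ (Q stuck)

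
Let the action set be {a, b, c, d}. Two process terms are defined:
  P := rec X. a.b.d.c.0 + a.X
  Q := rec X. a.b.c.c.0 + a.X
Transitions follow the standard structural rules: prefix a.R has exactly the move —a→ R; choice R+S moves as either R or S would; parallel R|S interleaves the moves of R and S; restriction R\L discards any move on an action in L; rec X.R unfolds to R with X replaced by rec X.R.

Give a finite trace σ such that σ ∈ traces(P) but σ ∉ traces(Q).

abd

Reachable graph of P (5 states):
  u0 = rec X. a.b.d.c.0 + a.X | --a--▸ u0, --a--▸ u1
  u1 = b.d.c.0 | --b--▸ u2
  u2 = d.c.0 | --d--▸ u3
  u3 = c.0 | --c--▸ u4
  u4 = 0 | ·
Reachable graph of Q (5 states):
  v0 = rec X. a.b.c.c.0 + a.X | --a--▸ v0, --a--▸ v1
  v1 = b.c.c.0 | --b--▸ v2
  v2 = c.c.0 | --c--▸ v3
  v3 = c.0 | --c--▸ v4
  v4 = 0 | ·
Executing abd from P (initial set {u0}):
  after a @ step 1: {u0, u1}
  after b @ step 2: {u2}
  after d @ step 3: {u3}
  P completes σ.
Executing abd from Q (initial set {v0}):
  after a @ step 1: {v0, v1}
  after b @ step 2: {v2}
  after d @ step 3: ∅  — Q cannot continue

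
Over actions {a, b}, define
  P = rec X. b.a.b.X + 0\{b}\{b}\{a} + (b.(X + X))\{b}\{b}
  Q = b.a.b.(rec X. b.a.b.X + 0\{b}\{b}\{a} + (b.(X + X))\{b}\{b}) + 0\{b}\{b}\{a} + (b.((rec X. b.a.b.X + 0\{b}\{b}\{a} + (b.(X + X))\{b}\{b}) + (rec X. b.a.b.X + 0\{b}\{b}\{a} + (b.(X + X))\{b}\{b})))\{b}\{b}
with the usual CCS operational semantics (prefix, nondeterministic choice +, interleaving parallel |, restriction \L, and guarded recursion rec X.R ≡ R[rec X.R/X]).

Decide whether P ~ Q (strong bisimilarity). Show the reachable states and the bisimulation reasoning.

LTS(P): 3 reachable states
  m0 = rec X. b.a.b.X + 0\{b}\{b}\{a} + (b.(X + X))\{b}\{b} ⊢ —b→ m1
  m1 = a.b.(rec X. b.a.b.X + 0\{b}\{b}\{a} + (b.(X + X))\{b}\{b}) ⊢ —a→ m2
  m2 = b.(rec X. b.a.b.X + 0\{b}\{b}\{a} + (b.(X + X))\{b}\{b}) ⊢ —b→ m0
LTS(Q): 4 reachable states
  n0 = b.a.b.(rec X. b.a.b.X + 0\{b}\{b}\{a} + (b.(X + X))\{b}\{b}) + 0\{b}\{b}\{a} + (b.((rec X. b.a.b.X + 0\{b}\{b}\{a} + (b.(X + X))\{b}\{b}) + (rec X. b.a.b.X + 0\{b}\{b}\{a} + (b.(X + X))\{b}\{b})))\{b}\{b} ⊢ —b→ n1
  n1 = a.b.(rec X. b.a.b.X + 0\{b}\{b}\{a} + (b.(X + X))\{b}\{b}) ⊢ —a→ n2
  n2 = b.(rec X. b.a.b.X + 0\{b}\{b}\{a} + (b.(X + X))\{b}\{b}) ⊢ —b→ n3
  n3 = rec X. b.a.b.X + 0\{b}\{b}\{a} + (b.(X + X))\{b}\{b} ⊢ —b→ n1
Coarsest stable partition (strong bisimilarity classes):
  B0 = {m0, n0, n3}
  B1 = {m1, n1}
  B2 = {m2, n2}
m0 ∈ B0, n0 ∈ B0 → same block

YES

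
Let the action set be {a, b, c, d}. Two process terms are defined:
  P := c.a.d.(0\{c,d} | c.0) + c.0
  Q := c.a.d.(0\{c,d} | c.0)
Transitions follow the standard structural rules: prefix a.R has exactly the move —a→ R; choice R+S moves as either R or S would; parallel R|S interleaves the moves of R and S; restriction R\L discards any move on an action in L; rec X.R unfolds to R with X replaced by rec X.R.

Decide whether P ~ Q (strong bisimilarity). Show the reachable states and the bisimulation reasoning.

Reachable graph of P (6 states):
  s0 = c.a.d.(0\{c,d} | c.0) + c.0 → —c→ s1, —c→ s2
  s1 = 0 → ·
  s2 = a.d.(0\{c,d} | c.0) → —a→ s3
  s3 = d.(0\{c,d} | c.0) → —d→ s4
  s4 = 0\{c,d} | c.0 → —c→ s5
  s5 = 0\{c,d} | 0 → ·
Reachable graph of Q (5 states):
  t0 = c.a.d.(0\{c,d} | c.0) → —c→ t1
  t1 = a.d.(0\{c,d} | c.0) → —a→ t2
  t2 = d.(0\{c,d} | c.0) → —d→ t3
  t3 = 0\{c,d} | c.0 → —c→ t4
  t4 = 0\{c,d} | 0 → ·
Bisimilarity quotient blocks:
  B0 = {s0}
  B1 = {s2, t1}
  B2 = {s3, t2}
  B3 = {s4, t3}
  B4 = {s1, s5, t4}
  B5 = {t0}
s0 ∈ B0, t0 ∈ B5 → different blocks

NO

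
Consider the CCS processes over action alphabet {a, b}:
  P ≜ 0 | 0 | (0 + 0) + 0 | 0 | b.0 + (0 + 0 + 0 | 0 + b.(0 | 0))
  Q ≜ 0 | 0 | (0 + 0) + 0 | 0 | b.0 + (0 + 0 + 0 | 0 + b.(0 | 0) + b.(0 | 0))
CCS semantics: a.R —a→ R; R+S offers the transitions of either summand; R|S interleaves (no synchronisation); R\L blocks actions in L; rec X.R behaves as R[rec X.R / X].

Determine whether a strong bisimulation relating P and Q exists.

P's transition system — 3 states:
  m0 = 0 | 0 | (0 + 0) + 0 | 0 | b.0 + (0 + 0 + 0 | 0 + b.(0 | 0)) :: —b→ m1, —b→ m2
  m1 = 0 | 0 :: ·
  m2 = 0 | 0 | 0 :: ·
Q's transition system — 3 states:
  n0 = 0 | 0 | (0 + 0) + 0 | 0 | b.0 + (0 + 0 + 0 | 0 + b.(0 | 0) + b.(0 | 0)) :: —b→ n1, —b→ n2
  n1 = 0 | 0 :: ·
  n2 = 0 | 0 | 0 :: ·
Bisimilarity quotient blocks:
  B0 = {m0, n0}
  B1 = {m1, m2, n1, n2}
m0 ∈ B0, n0 ∈ B0 → same block

YES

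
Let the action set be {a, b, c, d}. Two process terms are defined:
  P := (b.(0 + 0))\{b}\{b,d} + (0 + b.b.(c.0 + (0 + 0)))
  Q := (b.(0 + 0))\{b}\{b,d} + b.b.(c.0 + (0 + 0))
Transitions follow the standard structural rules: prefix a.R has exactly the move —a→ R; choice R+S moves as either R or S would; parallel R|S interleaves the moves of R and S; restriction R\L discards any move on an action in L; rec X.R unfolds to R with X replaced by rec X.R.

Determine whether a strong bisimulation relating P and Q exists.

P's transition system — 4 states:
  s0 = (b.(0 + 0))\{b}\{b,d} + (0 + b.b.(c.0 + (0 + 0))) → =b=> s1
  s1 = b.(c.0 + (0 + 0)) → =b=> s2
  s2 = c.0 + (0 + 0) → =c=> s3
  s3 = 0 → (no moves)
Q's transition system — 4 states:
  t0 = (b.(0 + 0))\{b}\{b,d} + b.b.(c.0 + (0 + 0)) → =b=> t1
  t1 = b.(c.0 + (0 + 0)) → =b=> t2
  t2 = c.0 + (0 + 0) → =c=> t3
  t3 = 0 → (no moves)
Partition-refinement fixed point:
  B0 = {s0, t0}
  B1 = {s1, t1}
  B2 = {s2, t2}
  B3 = {s3, t3}
s0 ∈ B0, t0 ∈ B0 → same block

P ~ Q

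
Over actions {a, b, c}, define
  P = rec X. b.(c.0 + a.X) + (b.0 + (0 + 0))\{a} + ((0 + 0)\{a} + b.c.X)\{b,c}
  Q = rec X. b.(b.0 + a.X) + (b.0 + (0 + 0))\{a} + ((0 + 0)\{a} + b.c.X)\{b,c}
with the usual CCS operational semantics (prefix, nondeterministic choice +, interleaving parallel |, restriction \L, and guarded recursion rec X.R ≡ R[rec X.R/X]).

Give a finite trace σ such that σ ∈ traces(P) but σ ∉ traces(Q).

bc

Reachable graph of P (4 states):
  u0 = rec X. b.(c.0 + a.X) + (b.0 + (0 + 0))\{a} + ((0 + 0)\{a} + b.c.X)\{b,c} has moves -b-> u1, -b-> u2
  u1 = 0\{a} has moves ·
  u2 = c.0 + a.(rec X. b.(c.0 + a.X) + (b.0 + (0 + 0))\{a} + ((0 + 0)\{a} + b.c.X)\{b,c}) has moves -a-> u0, -c-> u3
  u3 = 0 has moves ·
Reachable graph of Q (4 states):
  v0 = rec X. b.(b.0 + a.X) + (b.0 + (0 + 0))\{a} + ((0 + 0)\{a} + b.c.X)\{b,c} has moves -b-> v1, -b-> v2
  v1 = 0\{a} has moves ·
  v2 = b.0 + a.(rec X. b.(b.0 + a.X) + (b.0 + (0 + 0))\{a} + ((0 + 0)\{a} + b.c.X)\{b,c}) has moves -a-> v0, -b-> v3
  v3 = 0 has moves ·
Run σ = ⟨bc⟩ on P: start {u0}
  after b @ step 1: {u1, u2}
  after c @ step 2: {u3}
  ✓ P
Run σ = ⟨bc⟩ on Q: start {v0}
  after b @ step 1: {v1, v2}
  after c @ step 2: ∅  — Q cannot continue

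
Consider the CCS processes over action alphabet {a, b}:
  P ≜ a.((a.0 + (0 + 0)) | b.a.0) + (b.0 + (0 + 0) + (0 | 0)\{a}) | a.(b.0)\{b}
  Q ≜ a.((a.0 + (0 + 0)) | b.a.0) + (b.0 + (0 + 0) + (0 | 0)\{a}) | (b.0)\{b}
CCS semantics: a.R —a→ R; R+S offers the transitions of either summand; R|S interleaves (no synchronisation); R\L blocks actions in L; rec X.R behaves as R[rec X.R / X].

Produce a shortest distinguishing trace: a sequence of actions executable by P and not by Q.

ba

LTS(P): 10 reachable states
  s0 = a.((a.0 + (0 + 0)) | b.a.0) + (b.0 + (0 + 0) + (0 | 0)\{a}) | a.(b.0)\{b} ⊢ ··a··> s1, ··a··> s2, ··b··> s3
  s1 = (a.0 + (0 + 0)) | b.a.0 ⊢ ··a··> s4, ··b··> s5
  s2 = (b.0 + (0 + 0) + (0 | 0)\{a}) | (b.0)\{b} ⊢ ··b··> s6
  s3 = 0 | a.(b.0)\{b} ⊢ ··a··> s6
  s4 = 0 | b.a.0 ⊢ ··b··> s7
  s5 = (a.0 + (0 + 0)) | a.0 ⊢ ··a··> s7, ··a··> s8
  s6 = 0 | (b.0)\{b} ⊢ ·
  s7 = 0 | a.0 ⊢ ··a··> s9
  s8 = (a.0 + (0 + 0)) | 0 ⊢ ··a··> s9
  s9 = 0 | 0 ⊢ ·
LTS(Q): 8 reachable states
  t0 = a.((a.0 + (0 + 0)) | b.a.0) + (b.0 + (0 + 0) + (0 | 0)\{a}) | (b.0)\{b} ⊢ ··a··> t1, ··b··> t2
  t1 = (a.0 + (0 + 0)) | b.a.0 ⊢ ··a··> t3, ··b··> t4
  t2 = 0 | (b.0)\{b} ⊢ ·
  t3 = 0 | b.a.0 ⊢ ··b··> t5
  t4 = (a.0 + (0 + 0)) | a.0 ⊢ ··a··> t5, ··a··> t6
  t5 = 0 | a.0 ⊢ ··a··> t7
  t6 = (a.0 + (0 + 0)) | 0 ⊢ ··a··> t7
  t7 = 0 | 0 ⊢ ·
Trace ⟨ba⟩ through P, begin at {s0}:
  [1] b ⇒ {s3}
  [2] a ⇒ {s6}
  ✓ P
Trace ⟨ba⟩ through Q, begin at {t0}:
  [1] b ⇒ {t2}
  [2] a ⇒ no successor for Q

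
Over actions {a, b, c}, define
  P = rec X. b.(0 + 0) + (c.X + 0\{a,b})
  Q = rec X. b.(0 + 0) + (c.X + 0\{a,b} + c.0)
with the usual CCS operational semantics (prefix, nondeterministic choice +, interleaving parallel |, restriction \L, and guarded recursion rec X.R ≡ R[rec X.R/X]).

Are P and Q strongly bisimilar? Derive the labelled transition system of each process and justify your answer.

Reachable graph of P (2 states):
  s0 = rec X. b.(0 + 0) + (c.X + 0\{a,b}) → -b-> s1, -c-> s0
  s1 = 0 + 0 → deadlocked
Reachable graph of Q (3 states):
  t0 = rec X. b.(0 + 0) + (c.X + 0\{a,b} + c.0) → -b-> t1, -c-> t0, -c-> t2
  t1 = 0 + 0 → deadlocked
  t2 = 0 → deadlocked
Bisimilarity quotient blocks:
  B0 = {s0}
  B1 = {s1, t1, t2}
  B2 = {t0}
s0 ∈ B0, t0 ∈ B2 → different blocks

P ≁ Q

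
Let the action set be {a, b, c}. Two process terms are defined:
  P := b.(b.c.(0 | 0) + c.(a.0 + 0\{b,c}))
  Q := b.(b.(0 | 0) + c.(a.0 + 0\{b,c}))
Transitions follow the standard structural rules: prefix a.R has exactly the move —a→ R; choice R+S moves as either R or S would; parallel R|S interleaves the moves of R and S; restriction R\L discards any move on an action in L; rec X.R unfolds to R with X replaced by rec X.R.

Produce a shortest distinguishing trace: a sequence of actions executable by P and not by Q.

bbc

LTS(P): 6 reachable states
  p0 = b.(b.c.(0 | 0) + c.(a.0 + 0\{b,c})) ⊢ =b=> p1
  p1 = b.c.(0 | 0) + c.(a.0 + 0\{b,c}) ⊢ =b=> p2, =c=> p3
  p2 = c.(0 | 0) ⊢ =c=> p4
  p3 = a.0 + 0\{b,c} ⊢ =a=> p5
  p4 = 0 | 0 ⊢ stopped
  p5 = 0 ⊢ stopped
LTS(Q): 5 reachable states
  q0 = b.(b.(0 | 0) + c.(a.0 + 0\{b,c})) ⊢ =b=> q1
  q1 = b.(0 | 0) + c.(a.0 + 0\{b,c}) ⊢ =b=> q2, =c=> q3
  q2 = 0 | 0 ⊢ stopped
  q3 = a.0 + 0\{b,c} ⊢ =a=> q4
  q4 = 0 ⊢ stopped
Executing bbc from P (initial set {p0}):
  [1] b ⇒ {p1}
  [2] b ⇒ {p2}
  [3] c ⇒ {p4}
  ✓ P
Executing bbc from Q (initial set {q0}):
  [1] b ⇒ {q1}
  [2] b ⇒ {q2}
  [3] c ⇒ ∅  — Q cannot continue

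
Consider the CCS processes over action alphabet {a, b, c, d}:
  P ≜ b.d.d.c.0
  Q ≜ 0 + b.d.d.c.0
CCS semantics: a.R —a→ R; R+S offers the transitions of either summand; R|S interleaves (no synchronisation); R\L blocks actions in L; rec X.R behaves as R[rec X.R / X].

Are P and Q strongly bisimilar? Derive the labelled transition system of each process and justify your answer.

LTS(P): 5 reachable states
  u0 = b.d.d.c.0 has moves --b--▸ u1
  u1 = d.d.c.0 has moves --d--▸ u2
  u2 = d.c.0 has moves --d--▸ u3
  u3 = c.0 has moves --c--▸ u4
  u4 = 0 has moves ∅
LTS(Q): 5 reachable states
  v0 = 0 + b.d.d.c.0 has moves --b--▸ v1
  v1 = d.d.c.0 has moves --d--▸ v2
  v2 = d.c.0 has moves --d--▸ v3
  v3 = c.0 has moves --c--▸ v4
  v4 = 0 has moves ∅
Coarsest stable partition (strong bisimilarity classes):
  B0 = {u0, v0}
  B1 = {u1, v1}
  B2 = {u2, v2}
  B3 = {u3, v3}
  B4 = {u4, v4}
u0 ∈ B0, v0 ∈ B0 → same block

bisimilar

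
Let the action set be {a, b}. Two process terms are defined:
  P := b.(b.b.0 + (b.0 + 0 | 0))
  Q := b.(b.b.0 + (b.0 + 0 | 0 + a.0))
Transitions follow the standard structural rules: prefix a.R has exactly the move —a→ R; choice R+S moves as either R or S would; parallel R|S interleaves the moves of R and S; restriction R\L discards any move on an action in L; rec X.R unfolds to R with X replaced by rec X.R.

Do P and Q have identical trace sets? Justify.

NO — witness ⟨ba⟩

LTS(P): 4 reachable states
  m0 = b.(b.b.0 + (b.0 + 0 | 0)) :: -b-> m1
  m1 = b.b.0 + (b.0 + 0 | 0) :: -b-> m2, -b-> m3
  m2 = 0 :: ∅
  m3 = b.0 :: -b-> m2
LTS(Q): 4 reachable states
  n0 = b.(b.b.0 + (b.0 + 0 | 0 + a.0)) :: -b-> n1
  n1 = b.b.0 + (b.0 + 0 | 0 + a.0) :: -a-> n2, -b-> n2, -b-> n3
  n2 = 0 :: ∅
  n3 = b.0 :: -b-> n2
Executing ba from Q (initial set {n0}):
  after b @ step 1: {n1}
  after a @ step 2: {n2}
  Q completes σ.
Executing ba from P (initial set {m0}):
  after b @ step 1: {m1}
  after a @ step 2: no successor for P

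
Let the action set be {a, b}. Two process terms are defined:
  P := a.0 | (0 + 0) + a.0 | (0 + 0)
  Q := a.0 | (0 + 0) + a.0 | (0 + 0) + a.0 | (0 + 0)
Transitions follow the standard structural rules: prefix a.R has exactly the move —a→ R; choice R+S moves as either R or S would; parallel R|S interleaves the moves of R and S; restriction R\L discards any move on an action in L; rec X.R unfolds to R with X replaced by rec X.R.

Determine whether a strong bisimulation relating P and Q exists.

LTS(P): 2 reachable states
  p0 = a.0 | (0 + 0) + a.0 | (0 + 0) :: —a→ p1
  p1 = 0 | (0 + 0) :: (no moves)
LTS(Q): 2 reachable states
  q0 = a.0 | (0 + 0) + a.0 | (0 + 0) + a.0 | (0 + 0) :: —a→ q1
  q1 = 0 | (0 + 0) :: (no moves)
Bisimilarity quotient blocks:
  B0 = {p0, q0}
  B1 = {p1, q1}
p0 ∈ B0, q0 ∈ B0 → same block

P ~ Q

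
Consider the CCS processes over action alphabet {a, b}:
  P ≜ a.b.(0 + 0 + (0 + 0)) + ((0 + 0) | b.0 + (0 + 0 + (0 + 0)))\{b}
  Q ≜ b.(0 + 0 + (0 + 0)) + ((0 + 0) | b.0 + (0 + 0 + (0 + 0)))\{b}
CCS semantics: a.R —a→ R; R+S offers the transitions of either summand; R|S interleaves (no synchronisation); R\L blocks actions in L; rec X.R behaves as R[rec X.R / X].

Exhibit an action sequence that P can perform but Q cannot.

LTS(P): 3 reachable states
  p0 = a.b.(0 + 0 + (0 + 0)) + ((0 + 0) | b.0 + (0 + 0 + (0 + 0)))\{b} :: —a→ p1
  p1 = b.(0 + 0 + (0 + 0)) :: —b→ p2
  p2 = 0 + 0 + (0 + 0) :: (no moves)
LTS(Q): 2 reachable states
  q0 = b.(0 + 0 + (0 + 0)) + ((0 + 0) | b.0 + (0 + 0 + (0 + 0)))\{b} :: —b→ q1
  q1 = 0 + 0 + (0 + 0) :: (no moves)
Executing a from P (initial set {p0}):
  after a @ step 1: {p1}
  P completes σ.
Executing a from Q (initial set {q0}):
  after a @ step 1: ∅  — Q cannot continue

a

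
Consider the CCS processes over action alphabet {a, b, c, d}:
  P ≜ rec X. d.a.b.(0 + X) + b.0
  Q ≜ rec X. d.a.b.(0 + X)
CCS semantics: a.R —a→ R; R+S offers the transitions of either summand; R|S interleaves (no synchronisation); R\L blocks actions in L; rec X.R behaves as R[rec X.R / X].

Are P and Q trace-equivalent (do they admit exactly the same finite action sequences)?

trace-distinct — witness ⟨b⟩

Reachable graph of P (5 states):
  u0 = rec X. d.a.b.(0 + X) + b.0 → -b-> u1, -d-> u2
  u1 = 0 → deadlocked
  u2 = a.b.(0 + (rec X. d.a.b.(0 + X) + b.0)) → -a-> u3
  u3 = b.(0 + (rec X. d.a.b.(0 + X) + b.0)) → -b-> u4
  u4 = 0 + (rec X. d.a.b.(0 + X) + b.0) → -b-> u1, -d-> u2
Reachable graph of Q (4 states):
  v0 = rec X. d.a.b.(0 + X) → -d-> v1
  v1 = a.b.(0 + (rec X. d.a.b.(0 + X))) → -a-> v2
  v2 = b.(0 + (rec X. d.a.b.(0 + X))) → -b-> v3
  v3 = 0 + (rec X. d.a.b.(0 + X)) → -d-> v1
Run σ = ⟨b⟩ on P: start {u0}
  [1] b ⇒ {u1}
  ✓ P
Run σ = ⟨b⟩ on Q: start {v0}
  [1] b ⇒ ∅  — Q cannot continue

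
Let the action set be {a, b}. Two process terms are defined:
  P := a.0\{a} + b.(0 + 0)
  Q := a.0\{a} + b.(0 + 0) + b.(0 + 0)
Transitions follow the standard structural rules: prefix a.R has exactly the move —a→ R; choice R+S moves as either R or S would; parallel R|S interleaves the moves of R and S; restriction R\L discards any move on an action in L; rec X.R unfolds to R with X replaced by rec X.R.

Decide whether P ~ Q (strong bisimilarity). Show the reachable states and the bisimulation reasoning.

bisimilar

P's transition system — 3 states:
  p0 = a.0\{a} + b.(0 + 0) :: --a--▸ p1, --b--▸ p2
  p1 = 0\{a} :: deadlocked
  p2 = 0 + 0 :: deadlocked
Q's transition system — 3 states:
  q0 = a.0\{a} + b.(0 + 0) + b.(0 + 0) :: --a--▸ q1, --b--▸ q2
  q1 = 0\{a} :: deadlocked
  q2 = 0 + 0 :: deadlocked
Bisimilarity quotient blocks:
  B0 = {p0, q0}
  B1 = {p1, p2, q1, q2}
p0 ∈ B0, q0 ∈ B0 → same block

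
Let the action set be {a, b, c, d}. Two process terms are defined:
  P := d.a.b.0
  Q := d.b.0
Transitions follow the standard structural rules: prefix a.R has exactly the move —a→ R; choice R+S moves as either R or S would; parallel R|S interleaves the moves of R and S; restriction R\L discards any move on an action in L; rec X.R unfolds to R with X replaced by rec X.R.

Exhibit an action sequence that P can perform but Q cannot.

LTS(P): 4 reachable states
  m0 = d.a.b.0 ⊢ --d--▸ m1
  m1 = a.b.0 ⊢ --a--▸ m2
  m2 = b.0 ⊢ --b--▸ m3
  m3 = 0 ⊢ deadlocked
LTS(Q): 3 reachable states
  n0 = d.b.0 ⊢ --d--▸ n1
  n1 = b.0 ⊢ --b--▸ n2
  n2 = 0 ⊢ deadlocked
Executing da from P (initial set {m0}):
  after d @ step 1: {m1}
  after a @ step 2: {m2}
  — P admits the full trace.
Executing da from Q (initial set {n0}):
  after d @ step 1: {n1}
  after a @ step 2: ∅  — Q cannot continue

da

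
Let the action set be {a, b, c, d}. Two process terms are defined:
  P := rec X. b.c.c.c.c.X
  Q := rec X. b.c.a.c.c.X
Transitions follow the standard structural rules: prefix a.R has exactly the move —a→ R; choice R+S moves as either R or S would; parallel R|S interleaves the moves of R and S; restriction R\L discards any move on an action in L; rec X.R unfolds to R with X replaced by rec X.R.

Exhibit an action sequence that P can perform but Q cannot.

LTS(P): 5 reachable states
  p0 = rec X. b.c.c.c.c.X :: —b→ p1
  p1 = c.c.c.c.(rec X. b.c.c.c.c.X) :: —c→ p2
  p2 = c.c.c.(rec X. b.c.c.c.c.X) :: —c→ p3
  p3 = c.c.(rec X. b.c.c.c.c.X) :: —c→ p4
  p4 = c.(rec X. b.c.c.c.c.X) :: —c→ p0
LTS(Q): 5 reachable states
  q0 = rec X. b.c.a.c.c.X :: —b→ q1
  q1 = c.a.c.c.(rec X. b.c.a.c.c.X) :: —c→ q2
  q2 = a.c.c.(rec X. b.c.a.c.c.X) :: —a→ q3
  q3 = c.c.(rec X. b.c.a.c.c.X) :: —c→ q4
  q4 = c.(rec X. b.c.a.c.c.X) :: —c→ q0
Executing bcc from P (initial set {p0}):
  [1] b ⇒ {p1}
  [2] c ⇒ {p2}
  [3] c ⇒ {p3}
  P completes σ.
Executing bcc from Q (initial set {q0}):
  [1] b ⇒ {q1}
  [2] c ⇒ {q2}
  [3] c ⇒ no successor for Q

bcc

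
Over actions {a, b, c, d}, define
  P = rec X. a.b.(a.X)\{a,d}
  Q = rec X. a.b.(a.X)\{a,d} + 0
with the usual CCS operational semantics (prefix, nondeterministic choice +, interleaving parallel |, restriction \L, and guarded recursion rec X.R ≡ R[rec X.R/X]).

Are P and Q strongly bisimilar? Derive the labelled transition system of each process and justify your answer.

P's transition system — 3 states:
  p0 = rec X. a.b.(a.X)\{a,d} ⊢ —a→ p1
  p1 = b.(a.(rec X. a.b.(a.X)\{a,d}))\{a,d} ⊢ —b→ p2
  p2 = (a.(rec X. a.b.(a.X)\{a,d}))\{a,d} ⊢ ∅
Q's transition system — 3 states:
  q0 = rec X. a.b.(a.X)\{a,d} + 0 ⊢ —a→ q1
  q1 = b.(a.(rec X. a.b.(a.X)\{a,d} + 0))\{a,d} ⊢ —b→ q2
  q2 = (a.(rec X. a.b.(a.X)\{a,d} + 0))\{a,d} ⊢ ∅
Partition-refinement fixed point:
  B0 = {p0, q0}
  B1 = {p1, q1}
  B2 = {p2, q2}
p0 ∈ B0, q0 ∈ B0 → same block

bisimilar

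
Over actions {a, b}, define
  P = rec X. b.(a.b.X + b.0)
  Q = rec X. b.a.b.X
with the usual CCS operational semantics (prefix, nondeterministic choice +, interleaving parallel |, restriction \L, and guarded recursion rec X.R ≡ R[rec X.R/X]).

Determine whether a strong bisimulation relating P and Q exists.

Reachable graph of P (4 states):
  s0 = rec X. b.(a.b.X + b.0) | =b=> s1
  s1 = a.b.(rec X. b.(a.b.X + b.0)) + b.0 | =a=> s2, =b=> s3
  s2 = b.(rec X. b.(a.b.X + b.0)) | =b=> s0
  s3 = 0 | deadlocked
Reachable graph of Q (3 states):
  t0 = rec X. b.a.b.X | =b=> t1
  t1 = a.b.(rec X. b.a.b.X) | =a=> t2
  t2 = b.(rec X. b.a.b.X) | =b=> t0
Partition-refinement fixed point:
  B0 = {s0}
  B1 = {s1}
  B2 = {s3}
  B3 = {s2}
  B4 = {t0}
  B5 = {t1}
  B6 = {t2}
s0 ∈ B0, t0 ∈ B4 → different blocks

NO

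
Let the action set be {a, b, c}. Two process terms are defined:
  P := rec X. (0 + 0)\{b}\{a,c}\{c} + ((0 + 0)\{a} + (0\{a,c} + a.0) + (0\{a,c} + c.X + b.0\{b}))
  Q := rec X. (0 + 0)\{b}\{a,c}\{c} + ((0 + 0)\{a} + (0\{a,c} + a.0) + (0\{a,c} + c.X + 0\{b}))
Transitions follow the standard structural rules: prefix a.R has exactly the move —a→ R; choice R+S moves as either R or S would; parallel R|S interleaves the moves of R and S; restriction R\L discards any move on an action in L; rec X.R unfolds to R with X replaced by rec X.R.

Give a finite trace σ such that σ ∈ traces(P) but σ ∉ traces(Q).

Reachable graph of P (3 states):
  m0 = rec X. (0 + 0)\{b}\{a,c}\{c} + ((0 + 0)\{a} + (0\{a,c} + a.0) + (0\{a,c} + c.X + b.0\{b})) → —a→ m1, —b→ m2, —c→ m0
  m1 = 0 → (no moves)
  m2 = 0\{b} → (no moves)
Reachable graph of Q (2 states):
  n0 = rec X. (0 + 0)\{b}\{a,c}\{c} + ((0 + 0)\{a} + (0\{a,c} + a.0) + (0\{a,c} + c.X + 0\{b})) → —a→ n1, —c→ n0
  n1 = 0 → (no moves)
Trace ⟨b⟩ through P, begin at {m0}:
  [1] b ⇒ {m2}
  ✓ P
Trace ⟨b⟩ through Q, begin at {n0}:
  [1] b ⇒ no successor for Q

b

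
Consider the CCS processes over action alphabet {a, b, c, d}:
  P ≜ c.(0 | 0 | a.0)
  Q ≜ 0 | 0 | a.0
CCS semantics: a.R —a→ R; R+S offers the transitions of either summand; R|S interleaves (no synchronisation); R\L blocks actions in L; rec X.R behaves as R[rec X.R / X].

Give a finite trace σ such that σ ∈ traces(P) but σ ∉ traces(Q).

c

P's transition system — 3 states:
  m0 = c.(0 | 0 | a.0) :: -c-> m1
  m1 = 0 | 0 | a.0 :: -a-> m2
  m2 = 0 | 0 | 0 :: (no moves)
Q's transition system — 2 states:
  n0 = 0 | 0 | a.0 :: -a-> n1
  n1 = 0 | 0 | 0 :: (no moves)
Trace ⟨c⟩ through P, begin at {m0}:
  step 1 (c): {m1}
  P completes σ.
Trace ⟨c⟩ through Q, begin at {n0}:
  step 1 (c): no successor for Q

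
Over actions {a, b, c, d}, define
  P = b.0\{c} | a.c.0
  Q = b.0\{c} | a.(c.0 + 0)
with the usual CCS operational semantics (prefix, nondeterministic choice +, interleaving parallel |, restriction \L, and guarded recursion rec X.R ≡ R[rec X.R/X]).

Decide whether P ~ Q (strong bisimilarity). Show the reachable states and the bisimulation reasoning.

LTS(P): 6 reachable states
  s0 = b.0\{c} | a.c.0 has moves --a--▸ s1, --b--▸ s2
  s1 = b.0\{c} | c.0 has moves --b--▸ s3, --c--▸ s4
  s2 = 0\{c} | a.c.0 has moves --a--▸ s3
  s3 = 0\{c} | c.0 has moves --c--▸ s5
  s4 = b.0\{c} | 0 has moves --b--▸ s5
  s5 = 0\{c} | 0 has moves ·
LTS(Q): 6 reachable states
  t0 = b.0\{c} | a.(c.0 + 0) has moves --a--▸ t1, --b--▸ t2
  t1 = b.0\{c} | (c.0 + 0) has moves --b--▸ t3, --c--▸ t4
  t2 = 0\{c} | a.(c.0 + 0) has moves --a--▸ t3
  t3 = 0\{c} | (c.0 + 0) has moves --c--▸ t5
  t4 = b.0\{c} | 0 has moves --b--▸ t5
  t5 = 0\{c} | 0 has moves ·
Coarsest stable partition (strong bisimilarity classes):
  B0 = {s0, t0}
  B1 = {s1, t1}
  B2 = {s3, t3}
  B3 = {s5, t5}
  B4 = {s4, t4}
  B5 = {s2, t2}
s0 ∈ B0, t0 ∈ B0 → same block

P ~ Q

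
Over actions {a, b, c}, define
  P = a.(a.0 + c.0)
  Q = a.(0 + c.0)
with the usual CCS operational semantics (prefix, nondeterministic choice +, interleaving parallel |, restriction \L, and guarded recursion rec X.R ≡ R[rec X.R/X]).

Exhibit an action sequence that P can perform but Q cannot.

P's transition system — 3 states:
  s0 = a.(a.0 + c.0) → =a=> s1
  s1 = a.0 + c.0 → =a=> s2, =c=> s2
  s2 = 0 → ·
Q's transition system — 3 states:
  t0 = a.(0 + c.0) → =a=> t1
  t1 = 0 + c.0 → =c=> t2
  t2 = 0 → ·
Executing aa from P (initial set {s0}):
  after a @ step 1: {s1}
  after a @ step 2: {s2}
  P completes σ.
Executing aa from Q (initial set {t0}):
  after a @ step 1: {t1}
  after a @ step 2: no successor for Q

aa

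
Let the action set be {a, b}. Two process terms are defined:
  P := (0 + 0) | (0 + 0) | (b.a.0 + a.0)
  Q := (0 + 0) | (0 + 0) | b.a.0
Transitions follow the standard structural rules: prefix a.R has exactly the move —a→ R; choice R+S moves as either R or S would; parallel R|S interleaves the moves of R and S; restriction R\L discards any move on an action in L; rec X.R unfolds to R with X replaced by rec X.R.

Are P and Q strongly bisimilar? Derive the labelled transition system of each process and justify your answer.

LTS(P): 3 reachable states
  u0 = (0 + 0) | (0 + 0) | (b.a.0 + a.0) has moves —a→ u1, —b→ u2
  u1 = (0 + 0) | (0 + 0) | 0 has moves ∅
  u2 = (0 + 0) | (0 + 0) | a.0 has moves —a→ u1
LTS(Q): 3 reachable states
  v0 = (0 + 0) | (0 + 0) | b.a.0 has moves —b→ v1
  v1 = (0 + 0) | (0 + 0) | a.0 has moves —a→ v2
  v2 = (0 + 0) | (0 + 0) | 0 has moves ∅
Coarsest stable partition (strong bisimilarity classes):
  B0 = {u0}
  B1 = {u1, v2}
  B2 = {u2, v1}
  B3 = {v0}
u0 ∈ B0, v0 ∈ B3 → different blocks

not bisimilar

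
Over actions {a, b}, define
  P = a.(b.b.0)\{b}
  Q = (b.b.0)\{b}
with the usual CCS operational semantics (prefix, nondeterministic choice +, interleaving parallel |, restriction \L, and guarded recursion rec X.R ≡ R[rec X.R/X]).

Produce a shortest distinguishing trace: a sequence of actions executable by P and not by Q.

LTS(P): 2 reachable states
  m0 = a.(b.b.0)\{b} ⊢ —a→ m1
  m1 = (b.b.0)\{b} ⊢ ∅
LTS(Q): 1 reachable states
  n0 = (b.b.0)\{b} ⊢ ∅
Run σ = ⟨a⟩ on P: start {m0}
  step 1 (a): {m1}
  — P admits the full trace.
Run σ = ⟨a⟩ on Q: start {n0}
  step 1 (a): no successor for Q

a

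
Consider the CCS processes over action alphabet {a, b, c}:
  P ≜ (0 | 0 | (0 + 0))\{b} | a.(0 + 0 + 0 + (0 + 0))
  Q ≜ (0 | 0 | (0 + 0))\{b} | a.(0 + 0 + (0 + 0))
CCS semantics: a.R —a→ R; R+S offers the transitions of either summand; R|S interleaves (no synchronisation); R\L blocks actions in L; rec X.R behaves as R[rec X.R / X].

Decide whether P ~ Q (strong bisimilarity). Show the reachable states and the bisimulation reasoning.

LTS(P): 2 reachable states
  m0 = (0 | 0 | (0 + 0))\{b} | a.(0 + 0 + 0 + (0 + 0)) | ··a··> m1
  m1 = (0 | 0 | (0 + 0))\{b} | (0 + 0 + 0 + (0 + 0)) | ·
LTS(Q): 2 reachable states
  n0 = (0 | 0 | (0 + 0))\{b} | a.(0 + 0 + (0 + 0)) | ··a··> n1
  n1 = (0 | 0 | (0 + 0))\{b} | (0 + 0 + (0 + 0)) | ·
Partition-refinement fixed point:
  B0 = {m0, n0}
  B1 = {m1, n1}
m0 ∈ B0, n0 ∈ B0 → same block

YES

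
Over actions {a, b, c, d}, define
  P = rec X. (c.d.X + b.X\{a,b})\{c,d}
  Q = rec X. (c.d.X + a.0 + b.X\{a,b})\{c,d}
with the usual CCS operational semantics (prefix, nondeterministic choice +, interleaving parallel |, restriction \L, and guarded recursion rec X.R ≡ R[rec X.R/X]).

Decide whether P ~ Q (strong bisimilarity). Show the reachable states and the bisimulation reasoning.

P ≁ Q

Reachable graph of P (2 states):
  m0 = rec X. (c.d.X + b.X\{a,b})\{c,d} → =b=> m1
  m1 = (rec X. (c.d.X + b.X\{a,b})\{c,d})\{a,b}\{c,d} → stopped
Reachable graph of Q (3 states):
  n0 = rec X. (c.d.X + a.0 + b.X\{a,b})\{c,d} → =a=> n1, =b=> n2
  n1 = 0\{c,d} → stopped
  n2 = (rec X. (c.d.X + a.0 + b.X\{a,b})\{c,d})\{a,b}\{c,d} → stopped
Bisimilarity quotient blocks:
  B0 = {m0}
  B1 = {m1, n1, n2}
  B2 = {n0}
m0 ∈ B0, n0 ∈ B2 → different blocks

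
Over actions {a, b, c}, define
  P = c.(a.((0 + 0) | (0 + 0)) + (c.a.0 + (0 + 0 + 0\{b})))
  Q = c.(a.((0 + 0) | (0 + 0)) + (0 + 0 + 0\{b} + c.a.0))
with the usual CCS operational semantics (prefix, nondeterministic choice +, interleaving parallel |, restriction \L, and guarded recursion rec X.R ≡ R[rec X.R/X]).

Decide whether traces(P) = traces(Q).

P's transition system — 5 states:
  m0 = c.(a.((0 + 0) | (0 + 0)) + (c.a.0 + (0 + 0 + 0\{b}))) | =c=> m1
  m1 = a.((0 + 0) | (0 + 0)) + (c.a.0 + (0 + 0 + 0\{b})) | =a=> m2, =c=> m3
  m2 = (0 + 0) | (0 + 0) | (no moves)
  m3 = a.0 | =a=> m4
  m4 = 0 | (no moves)
Q's transition system — 5 states:
  n0 = c.(a.((0 + 0) | (0 + 0)) + (0 + 0 + 0\{b} + c.a.0)) | =c=> n1
  n1 = a.((0 + 0) | (0 + 0)) + (0 + 0 + 0\{b} + c.a.0) | =a=> n2, =c=> n3
  n2 = (0 + 0) | (0 + 0) | (no moves)
  n3 = a.0 | =a=> n4
  n4 = 0 | (no moves)
Coarsest stable partition (strong bisimilarity classes):
  B0 = {m0, n0}
  B1 = {m1, n1}
  B2 = {m2, m4, n2, n4}
  B3 = {m3, n3}
m0 ∈ B0, n0 ∈ B0 → same block
Bisimilar ⇒ trace-equivalent.

YES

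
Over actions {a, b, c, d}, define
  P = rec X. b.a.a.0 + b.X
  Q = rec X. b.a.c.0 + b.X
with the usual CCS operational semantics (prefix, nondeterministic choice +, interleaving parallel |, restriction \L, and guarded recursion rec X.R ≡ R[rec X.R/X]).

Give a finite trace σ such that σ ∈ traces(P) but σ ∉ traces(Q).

Reachable graph of P (4 states):
  s0 = rec X. b.a.a.0 + b.X | --b--▸ s0, --b--▸ s1
  s1 = a.a.0 | --a--▸ s2
  s2 = a.0 | --a--▸ s3
  s3 = 0 | deadlocked
Reachable graph of Q (4 states):
  t0 = rec X. b.a.c.0 + b.X | --b--▸ t0, --b--▸ t1
  t1 = a.c.0 | --a--▸ t2
  t2 = c.0 | --c--▸ t3
  t3 = 0 | deadlocked
Executing baa from P (initial set {s0}):
  [1] b ⇒ {s0, s1}
  [2] a ⇒ {s2}
  [3] a ⇒ {s3}
  ✓ P
Executing baa from Q (initial set {t0}):
  [1] b ⇒ {t0, t1}
  [2] a ⇒ {t2}
  [3] a ⇒ ∅ (Q stuck)

baa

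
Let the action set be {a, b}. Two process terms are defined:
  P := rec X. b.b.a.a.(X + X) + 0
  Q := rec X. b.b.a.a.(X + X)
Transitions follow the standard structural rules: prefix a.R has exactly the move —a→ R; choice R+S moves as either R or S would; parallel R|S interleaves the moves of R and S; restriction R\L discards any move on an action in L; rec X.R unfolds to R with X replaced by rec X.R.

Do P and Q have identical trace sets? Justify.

P's transition system — 5 states:
  s0 = rec X. b.b.a.a.(X + X) + 0 has moves --b--▸ s1
  s1 = b.a.a.((rec X. b.b.a.a.(X + X) + 0) + (rec X. b.b.a.a.(X + X) + 0)) has moves --b--▸ s2
  s2 = a.a.((rec X. b.b.a.a.(X + X) + 0) + (rec X. b.b.a.a.(X + X) + 0)) has moves --a--▸ s3
  s3 = a.((rec X. b.b.a.a.(X + X) + 0) + (rec X. b.b.a.a.(X + X) + 0)) has moves --a--▸ s4
  s4 = (rec X. b.b.a.a.(X + X) + 0) + (rec X. b.b.a.a.(X + X) + 0) has moves --b--▸ s1
Q's transition system — 5 states:
  t0 = rec X. b.b.a.a.(X + X) has moves --b--▸ t1
  t1 = b.a.a.((rec X. b.b.a.a.(X + X)) + (rec X. b.b.a.a.(X + X))) has moves --b--▸ t2
  t2 = a.a.((rec X. b.b.a.a.(X + X)) + (rec X. b.b.a.a.(X + X))) has moves --a--▸ t3
  t3 = a.((rec X. b.b.a.a.(X + X)) + (rec X. b.b.a.a.(X + X))) has moves --a--▸ t4
  t4 = (rec X. b.b.a.a.(X + X)) + (rec X. b.b.a.a.(X + X)) has moves --b--▸ t1
Coarsest stable partition (strong bisimilarity classes):
  B0 = {s0, s4, t0, t4}
  B1 = {s1, t1}
  B2 = {s2, t2}
  B3 = {s3, t3}
s0 ∈ B0, t0 ∈ B0 → same block
Bisimilar ⇒ trace-equivalent.

traces(P) = traces(Q)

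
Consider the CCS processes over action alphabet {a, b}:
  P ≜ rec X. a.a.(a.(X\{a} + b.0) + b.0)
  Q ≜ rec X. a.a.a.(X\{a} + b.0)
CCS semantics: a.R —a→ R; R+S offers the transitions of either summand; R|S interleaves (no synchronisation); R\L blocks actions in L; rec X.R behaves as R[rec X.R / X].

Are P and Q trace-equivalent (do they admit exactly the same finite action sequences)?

P's transition system — 5 states:
  p0 = rec X. a.a.(a.(X\{a} + b.0) + b.0) :: -a-> p1
  p1 = a.(a.((rec X. a.a.(a.(X\{a} + b.0) + b.0))\{a} + b.0) + b.0) :: -a-> p2
  p2 = a.((rec X. a.a.(a.(X\{a} + b.0) + b.0))\{a} + b.0) + b.0 :: -a-> p3, -b-> p4
  p3 = (rec X. a.a.(a.(X\{a} + b.0) + b.0))\{a} + b.0 :: -b-> p4
  p4 = 0 :: stopped
Q's transition system — 5 states:
  q0 = rec X. a.a.a.(X\{a} + b.0) :: -a-> q1
  q1 = a.a.((rec X. a.a.a.(X\{a} + b.0))\{a} + b.0) :: -a-> q2
  q2 = a.((rec X. a.a.a.(X\{a} + b.0))\{a} + b.0) :: -a-> q3
  q3 = (rec X. a.a.a.(X\{a} + b.0))\{a} + b.0 :: -b-> q4
  q4 = 0 :: stopped
Trace ⟨aab⟩ through P, begin at {p0}:
  [1] a ⇒ {p1}
  [2] a ⇒ {p2}
  [3] b ⇒ {p4}
  ✓ P
Trace ⟨aab⟩ through Q, begin at {q0}:
  [1] a ⇒ {q1}
  [2] a ⇒ {q2}
  [3] b ⇒ no successor for Q

trace-distinct — witness ⟨aab⟩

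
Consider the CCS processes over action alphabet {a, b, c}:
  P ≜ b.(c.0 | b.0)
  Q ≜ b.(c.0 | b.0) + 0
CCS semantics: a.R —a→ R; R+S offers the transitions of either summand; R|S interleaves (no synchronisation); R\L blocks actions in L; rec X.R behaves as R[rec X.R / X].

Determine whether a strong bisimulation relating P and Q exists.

Reachable graph of P (5 states):
  u0 = b.(c.0 | b.0) has moves -b-> u1
  u1 = c.0 | b.0 has moves -b-> u2, -c-> u3
  u2 = c.0 | 0 has moves -c-> u4
  u3 = 0 | b.0 has moves -b-> u4
  u4 = 0 | 0 has moves ∅
Reachable graph of Q (5 states):
  v0 = b.(c.0 | b.0) + 0 has moves -b-> v1
  v1 = c.0 | b.0 has moves -b-> v2, -c-> v3
  v2 = c.0 | 0 has moves -c-> v4
  v3 = 0 | b.0 has moves -b-> v4
  v4 = 0 | 0 has moves ∅
Bisimilarity quotient blocks:
  B0 = {u0, v0}
  B1 = {u1, v1}
  B2 = {u3, v3}
  B3 = {u4, v4}
  B4 = {u2, v2}
u0 ∈ B0, v0 ∈ B0 → same block

YES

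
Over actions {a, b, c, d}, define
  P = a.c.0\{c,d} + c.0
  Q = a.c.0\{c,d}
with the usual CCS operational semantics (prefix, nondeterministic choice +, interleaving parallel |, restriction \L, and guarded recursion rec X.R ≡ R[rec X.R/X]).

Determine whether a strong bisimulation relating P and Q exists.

Reachable graph of P (4 states):
  u0 = a.c.0\{c,d} + c.0 :: --a--▸ u1, --c--▸ u2
  u1 = c.0\{c,d} :: --c--▸ u3
  u2 = 0 :: ·
  u3 = 0\{c,d} :: ·
Reachable graph of Q (3 states):
  v0 = a.c.0\{c,d} :: --a--▸ v1
  v1 = c.0\{c,d} :: --c--▸ v2
  v2 = 0\{c,d} :: ·
Coarsest stable partition (strong bisimilarity classes):
  B0 = {u0}
  B1 = {u1, v1}
  B2 = {u2, u3, v2}
  B3 = {v0}
u0 ∈ B0, v0 ∈ B3 → different blocks

P ≁ Q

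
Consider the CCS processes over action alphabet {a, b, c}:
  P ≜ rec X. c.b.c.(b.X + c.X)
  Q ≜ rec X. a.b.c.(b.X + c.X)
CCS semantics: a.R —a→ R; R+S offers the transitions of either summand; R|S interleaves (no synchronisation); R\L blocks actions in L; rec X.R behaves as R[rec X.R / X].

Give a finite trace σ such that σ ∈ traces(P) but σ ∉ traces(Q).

LTS(P): 4 reachable states
  s0 = rec X. c.b.c.(b.X + c.X) | -c-> s1
  s1 = b.c.(b.(rec X. c.b.c.(b.X + c.X)) + c.(rec X. c.b.c.(b.X + c.X))) | -b-> s2
  s2 = c.(b.(rec X. c.b.c.(b.X + c.X)) + c.(rec X. c.b.c.(b.X + c.X))) | -c-> s3
  s3 = b.(rec X. c.b.c.(b.X + c.X)) + c.(rec X. c.b.c.(b.X + c.X)) | -b-> s0, -c-> s0
LTS(Q): 4 reachable states
  t0 = rec X. a.b.c.(b.X + c.X) | -a-> t1
  t1 = b.c.(b.(rec X. a.b.c.(b.X + c.X)) + c.(rec X. a.b.c.(b.X + c.X))) | -b-> t2
  t2 = c.(b.(rec X. a.b.c.(b.X + c.X)) + c.(rec X. a.b.c.(b.X + c.X))) | -c-> t3
  t3 = b.(rec X. a.b.c.(b.X + c.X)) + c.(rec X. a.b.c.(b.X + c.X)) | -b-> t0, -c-> t0
Trace ⟨c⟩ through P, begin at {s0}:
  after c @ step 1: {s1}
  P completes σ.
Trace ⟨c⟩ through Q, begin at {t0}:
  after c @ step 1: no successor for Q

c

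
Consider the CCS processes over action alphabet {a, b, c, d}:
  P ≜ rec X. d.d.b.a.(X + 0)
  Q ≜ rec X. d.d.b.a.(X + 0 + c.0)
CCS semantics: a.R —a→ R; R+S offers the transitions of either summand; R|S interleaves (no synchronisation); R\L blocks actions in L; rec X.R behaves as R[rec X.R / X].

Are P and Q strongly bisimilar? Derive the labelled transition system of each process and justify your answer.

not bisimilar

P's transition system — 5 states:
  m0 = rec X. d.d.b.a.(X + 0) | -d-> m1
  m1 = d.b.a.((rec X. d.d.b.a.(X + 0)) + 0) | -d-> m2
  m2 = b.a.((rec X. d.d.b.a.(X + 0)) + 0) | -b-> m3
  m3 = a.((rec X. d.d.b.a.(X + 0)) + 0) | -a-> m4
  m4 = (rec X. d.d.b.a.(X + 0)) + 0 | -d-> m1
Q's transition system — 6 states:
  n0 = rec X. d.d.b.a.(X + 0 + c.0) | -d-> n1
  n1 = d.b.a.((rec X. d.d.b.a.(X + 0 + c.0)) + 0 + c.0) | -d-> n2
  n2 = b.a.((rec X. d.d.b.a.(X + 0 + c.0)) + 0 + c.0) | -b-> n3
  n3 = a.((rec X. d.d.b.a.(X + 0 + c.0)) + 0 + c.0) | -a-> n4
  n4 = (rec X. d.d.b.a.(X + 0 + c.0)) + 0 + c.0 | -c-> n5, -d-> n1
  n5 = 0 | ·
Bisimilarity quotient blocks:
  B0 = {m0, m4}
  B1 = {m1}
  B2 = {m2}
  B3 = {m3}
  B4 = {n0}
  B5 = {n1}
  B6 = {n2}
  B7 = {n3}
  B8 = {n4}
  B9 = {n5}
m0 ∈ B0, n0 ∈ B4 → different blocks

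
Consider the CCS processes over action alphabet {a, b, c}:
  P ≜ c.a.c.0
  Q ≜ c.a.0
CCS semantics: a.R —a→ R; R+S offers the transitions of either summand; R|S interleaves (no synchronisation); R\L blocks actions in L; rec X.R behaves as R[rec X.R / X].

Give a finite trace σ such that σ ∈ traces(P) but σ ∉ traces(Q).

LTS(P): 4 reachable states
  s0 = c.a.c.0 has moves -c-> s1
  s1 = a.c.0 has moves -a-> s2
  s2 = c.0 has moves -c-> s3
  s3 = 0 has moves deadlocked
LTS(Q): 3 reachable states
  t0 = c.a.0 has moves -c-> t1
  t1 = a.0 has moves -a-> t2
  t2 = 0 has moves deadlocked
Executing cac from P (initial set {s0}):
  step 1 (c): {s1}
  step 2 (a): {s2}
  step 3 (c): {s3}
  P completes σ.
Executing cac from Q (initial set {t0}):
  step 1 (c): {t1}
  step 2 (a): {t2}
  step 3 (c): ∅  — Q cannot continue

cac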